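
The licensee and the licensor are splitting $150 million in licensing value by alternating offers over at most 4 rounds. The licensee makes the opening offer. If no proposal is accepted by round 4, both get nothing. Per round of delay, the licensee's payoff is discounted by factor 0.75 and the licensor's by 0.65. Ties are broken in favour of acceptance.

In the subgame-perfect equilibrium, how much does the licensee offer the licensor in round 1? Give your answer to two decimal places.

Round 4 (the licensor proposes): rejection yields 0 for the licensee; the licensor offers 0 and keeps 150.
Round 3 (the licensee proposes): the licensor can get 150 next round, worth 0.65 × 150 = 97.5 now. The licensee offers 97.5 and keeps 150 − 97.5 = 52.5.
Round 2 (the licensor proposes): the licensee can get 52.5 next round, worth 0.75 × 52.5 = 39.375 now; the licensor offers that and keeps 110.625.
Round 1 (the licensee proposes): the licensor can get 110.625 next round, worth 0.65 × 110.625 = 71.90625 now, so the licensee offers 71.90625, keeping 78.09375.

71.91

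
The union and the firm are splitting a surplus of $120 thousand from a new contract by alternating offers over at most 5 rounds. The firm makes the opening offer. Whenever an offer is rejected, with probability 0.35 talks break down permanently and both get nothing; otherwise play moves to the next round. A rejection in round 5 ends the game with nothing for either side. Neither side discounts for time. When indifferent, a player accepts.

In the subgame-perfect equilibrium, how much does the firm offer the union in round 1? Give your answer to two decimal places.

By backward induction:
Round 5 (the firm proposes): rejection yields 0 for the union; the firm offers 0 and keeps 120.
Round 4 (the union proposes): rejecting gives the firm an expected 0.65 × 120 = 78, so the union offers 78, keeping 42.
Round 3 (the firm proposes): rejecting gives the union an expected 0.65 × 42 = 27.3; the firm offers that and keeps 92.7.
Round 2 (the union proposes): rejecting gives the firm an expected 0.65 × 92.7 = 60.255. The union offers 60.255 and keeps 120 − 60.255 = 59.745.
Round 1 (the firm proposes): rejecting gives the union an expected 0.65 × 59.745 = 38.83425; the firm offers that and keeps 81.16575.

38.83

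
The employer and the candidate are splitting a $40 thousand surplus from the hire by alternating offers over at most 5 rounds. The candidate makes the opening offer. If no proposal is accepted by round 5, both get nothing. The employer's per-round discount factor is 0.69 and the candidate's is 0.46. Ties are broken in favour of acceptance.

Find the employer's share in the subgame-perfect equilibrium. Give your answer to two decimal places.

19.63

Round 5 (the candidate proposes): rejection yields 0 for the employer; the candidate offers 0 and keeps 40.
Round 4 (the employer proposes): the candidate can get 40 next round, worth 0.46 × 40 = 18.4 now, so the employer offers 18.4, keeping 21.6.
Round 3 (the candidate proposes): the employer can get 21.6 next round, worth 0.69 × 21.6 = 14.904 now, so the candidate offers 14.904, keeping 25.096.
Round 2 (the employer proposes): the candidate can get 25.096 next round, worth 0.46 × 25.096 = 11.54416 now; the employer offers that and keeps 28.45584.
Round 1 (the candidate proposes): the employer can get 28.45584 next round, worth 0.69 × 28.45584 = 19.6345296 now, so the candidate offers 19.6345296, keeping 20.3654704.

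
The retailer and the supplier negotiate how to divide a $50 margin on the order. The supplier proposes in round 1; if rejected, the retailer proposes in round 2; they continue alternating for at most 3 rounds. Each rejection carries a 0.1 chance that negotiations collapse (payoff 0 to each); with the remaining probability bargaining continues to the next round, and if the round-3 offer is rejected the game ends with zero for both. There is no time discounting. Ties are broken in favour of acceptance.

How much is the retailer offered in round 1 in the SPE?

By backward induction:
Round 3 (the supplier proposes): the retailer will accept anything ≥ 0, so the supplier offers 0 and keeps 50.
Round 2 (the retailer proposes): rejecting gives the supplier an expected 0.9 × 50 = 45. The retailer offers 45 and keeps 50 − 45 = 5.
Round 1 (the supplier proposes): rejecting gives the retailer an expected 0.9 × 5 = 4.5, so the supplier offers 4.5, keeping 45.5.

4.5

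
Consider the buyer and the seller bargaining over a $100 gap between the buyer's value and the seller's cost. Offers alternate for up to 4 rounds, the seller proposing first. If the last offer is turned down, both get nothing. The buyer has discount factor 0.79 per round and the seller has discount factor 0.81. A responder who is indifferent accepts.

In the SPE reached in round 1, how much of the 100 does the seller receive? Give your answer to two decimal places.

34.44

Round 4 (the buyer proposes): rejection yields 0 for the seller; the buyer offers 0 and keeps 100.
Round 3 (the seller proposes): the buyer can get 100 next round, worth 0.79 × 100 = 79 now. The seller offers 79 and keeps 100 − 79 = 21.
Round 2 (the buyer proposes): the seller can get 21 next round, worth 0.81 × 21 = 17.01 now; the buyer offers that and keeps 82.99.
Round 1 (the seller proposes): the buyer can get 82.99 next round, worth 0.79 × 82.99 = 65.5621 now, so the seller offers 65.5621, keeping 34.4379.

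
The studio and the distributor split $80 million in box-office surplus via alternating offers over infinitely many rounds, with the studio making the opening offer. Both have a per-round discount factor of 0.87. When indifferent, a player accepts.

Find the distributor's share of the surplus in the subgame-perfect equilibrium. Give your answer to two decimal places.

37.22

When the studio proposes, the distributor accepts any offer worth at least 0.87 times what the distributor would get by proposing next round; and vice versa.
This gives x = 80 − 0.87y and y = 80 − 0.87x, where x and y are each side's share when it proposes.
Hence (1 − 0.87·0.87)x = 80(1 − 0.87), i.e. 0.2431·x = 10.4.
x ≈ 42.7807; the distributor's share is 80 − x ≈ 37.2193.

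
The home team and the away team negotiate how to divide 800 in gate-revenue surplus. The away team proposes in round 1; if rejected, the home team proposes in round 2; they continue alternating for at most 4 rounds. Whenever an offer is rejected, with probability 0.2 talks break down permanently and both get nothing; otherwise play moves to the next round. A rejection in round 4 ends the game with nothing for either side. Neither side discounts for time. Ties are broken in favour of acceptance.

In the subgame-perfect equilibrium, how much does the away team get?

By backward induction:
Round 4 (the home team proposes): the away team will accept anything ≥ 0, so the home team offers 0 and keeps 800.
Round 3 (the away team proposes): rejecting gives the home team an expected 0.8 × 800 = 640. The away team offers 640 and keeps 800 − 640 = 160.
Round 2 (the home team proposes): rejecting gives the away team an expected 0.8 × 160 = 128. The home team offers 128 and keeps 800 − 128 = 672.
Round 1 (the away team proposes): rejecting gives the home team an expected 0.8 × 672 = 537.6. The away team offers 537.6 and keeps 800 − 537.6 = 262.4.

262.4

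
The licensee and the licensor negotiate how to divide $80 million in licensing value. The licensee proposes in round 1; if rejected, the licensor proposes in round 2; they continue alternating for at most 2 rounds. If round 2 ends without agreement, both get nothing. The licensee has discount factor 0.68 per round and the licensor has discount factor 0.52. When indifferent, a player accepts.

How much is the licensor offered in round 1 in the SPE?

41.6

Round 2 (the licensor proposes): rejection yields 0 for the licensee; the licensor offers 0 and keeps 80.
Round 1 (the licensee proposes): the licensor can get 80 next round, worth 0.52 × 80 = 41.6 now. The licensee offers 41.6 and keeps 80 − 41.6 = 38.4.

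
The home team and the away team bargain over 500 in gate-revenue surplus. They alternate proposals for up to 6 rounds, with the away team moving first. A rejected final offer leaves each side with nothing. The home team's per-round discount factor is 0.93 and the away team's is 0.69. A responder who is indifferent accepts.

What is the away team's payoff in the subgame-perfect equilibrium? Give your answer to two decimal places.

By backward induction:
Round 6 (the home team proposes): the away team will accept anything ≥ 0, so the home team offers 0 and keeps 500.
Round 5 (the away team proposes): the home team can get 500 next round, worth 0.93 × 500 = 465 now, so the away team offers 465, keeping 35.
Round 4 (the home team proposes): the away team can get 35 next round, worth 0.69 × 35 = 24.15 now; the home team offers that and keeps 475.85.
Round 3 (the away team proposes): the home team can get 475.85 next round, worth 0.93 × 475.85 = 442.5405 now. The away team offers 442.5405 and keeps 500 − 442.5405 = 57.4595.
Round 2 (the home team proposes): the away team can get 57.4595 next round, worth 0.69 × 57.4595 = 39.647055 now; the home team offers that and keeps 460.352945.
Round 1 (the away team proposes): the home team can get 460.352945 next round, worth 0.93 × 460.352945 = 428.12823885 now. The away team offers 428.12823885 and keeps 500 − 428.12823885 = 71.87176115.

71.87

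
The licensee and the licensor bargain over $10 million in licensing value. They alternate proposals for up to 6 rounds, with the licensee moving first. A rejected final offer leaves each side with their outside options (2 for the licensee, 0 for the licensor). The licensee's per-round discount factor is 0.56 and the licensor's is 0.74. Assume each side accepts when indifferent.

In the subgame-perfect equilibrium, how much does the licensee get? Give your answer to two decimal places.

Round 6 (the licensor proposes): the licensee gets 2 if talks fail, so the licensor offers 2 and keeps 8.
Round 5 (the licensee proposes): the licensor can get 8 next round, worth 0.74 × 8 = 5.92 now, so the licensee offers 5.92, keeping 4.08.
Round 4 (the licensor proposes): the licensee can get 4.08 next round, worth 0.56 × 4.08 = 2.2848 now; the licensor offers that and keeps 7.7152.
Round 3 (the licensee proposes): the licensor can get 7.7152 next round, worth 0.74 × 7.7152 = 5.709248 now; the licensee offers that and keeps 4.290752.
Round 2 (the licensor proposes): the licensee can get 4.290752 next round, worth 0.56 × 4.290752 = 2.40282112 now, so the licensor offers 2.40282112, keeping 7.59717888.
Round 1 (the licensee proposes): the licensor can get 7.59717888 next round, worth 0.74 × 7.59717888 = 5.6219123712 now, so the licensee offers 5.6219123712, keeping 4.3780876288.

4.38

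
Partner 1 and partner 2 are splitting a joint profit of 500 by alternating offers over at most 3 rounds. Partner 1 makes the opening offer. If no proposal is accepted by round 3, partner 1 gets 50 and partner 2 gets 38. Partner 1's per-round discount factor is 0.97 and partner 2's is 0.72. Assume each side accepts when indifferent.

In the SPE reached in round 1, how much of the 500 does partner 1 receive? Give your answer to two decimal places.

462.66

By backward induction:
Round 3 (partner 1 proposes): partner 2 gets 38 if talks fail, so partner 1 offers 38 and keeps 462.
Round 2 (partner 2 proposes): partner 1 can get 462 next round, worth 0.97 × 462 = 448.14 now. Partner 2 offers 448.14 and keeps 500 − 448.14 = 51.86.
Round 1 (partner 1 proposes): partner 2 can get 51.86 next round, worth 0.72 × 51.86 = 37.3392 now; partner 1 offers that and keeps 462.6608.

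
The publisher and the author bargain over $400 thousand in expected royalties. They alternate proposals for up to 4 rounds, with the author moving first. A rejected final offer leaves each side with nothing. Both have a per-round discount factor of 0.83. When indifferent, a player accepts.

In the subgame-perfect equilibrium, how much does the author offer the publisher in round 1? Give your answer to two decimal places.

Solve by backward induction from round 4.
Round 4 (the publisher proposes): rejection yields 0 for the author; the publisher offers 0 and keeps 400.
Round 3 (the author proposes): the publisher can get 400 next round, worth 0.83 × 400 = 332 now, so the author offers 332, keeping 68.
Round 2 (the publisher proposes): the author can get 68 next round, worth 0.83 × 68 = 56.44 now; the publisher offers that and keeps 343.56.
Round 1 (the author proposes): the publisher can get 343.56 next round, worth 0.83 × 343.56 = 285.1548 now; the author offers that and keeps 114.8452.

285.15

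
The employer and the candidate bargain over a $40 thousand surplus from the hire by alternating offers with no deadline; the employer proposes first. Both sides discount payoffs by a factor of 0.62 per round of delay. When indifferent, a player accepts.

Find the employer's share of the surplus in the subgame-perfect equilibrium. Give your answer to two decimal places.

24.69

When the employer proposes, the candidate accepts any offer worth at least 0.62 times what the candidate would get by proposing next round; and vice versa.
This gives x = 40 − 0.62y and y = 40 − 0.62x, where x and y are each side's share when it proposes.
Hence (1 − 0.62·0.62)x = 40(1 − 0.62), i.e. 0.6156·x = 15.2.
x ≈ 24.6914; the candidate's share is 40 − x ≈ 15.3086.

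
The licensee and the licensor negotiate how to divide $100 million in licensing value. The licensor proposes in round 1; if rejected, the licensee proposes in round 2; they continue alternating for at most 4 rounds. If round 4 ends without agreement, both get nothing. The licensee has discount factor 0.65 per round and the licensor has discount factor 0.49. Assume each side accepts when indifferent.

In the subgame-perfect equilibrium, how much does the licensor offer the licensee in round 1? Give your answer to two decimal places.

53.85

Round 4 (the licensee proposes): rejection yields 0 for the licensor; the licensee offers 0 and keeps 100.
Round 3 (the licensor proposes): the licensee can get 100 next round, worth 0.65 × 100 = 65 now; the licensor offers that and keeps 35.
Round 2 (the licensee proposes): the licensor can get 35 next round, worth 0.49 × 35 = 17.15 now; the licensee offers that and keeps 82.85.
Round 1 (the licensor proposes): the licensee can get 82.85 next round, worth 0.65 × 82.85 = 53.8525 now. The licensor offers 53.8525 and keeps 100 − 53.8525 = 46.1475.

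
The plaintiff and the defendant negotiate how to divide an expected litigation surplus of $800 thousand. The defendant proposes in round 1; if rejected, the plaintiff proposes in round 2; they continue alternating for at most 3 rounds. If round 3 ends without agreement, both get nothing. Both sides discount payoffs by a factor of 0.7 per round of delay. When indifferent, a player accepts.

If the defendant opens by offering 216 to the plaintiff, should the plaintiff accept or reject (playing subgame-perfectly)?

Accept

Work out the plaintiff's continuation value if the offer is rejected.
Round 3 (the defendant proposes): the plaintiff will accept anything ≥ 0, so the defendant offers 0 and keeps 800.
Round 2 (the plaintiff proposes): the defendant can get 800 next round, worth 0.7 × 800 = 560 now, so the plaintiff offers 560, keeping 240.
So by rejecting in round 1, the plaintiff gets 240 next round, worth 0.7 × 240 = 168 now.
Offer 216 ≥ 168, so the plaintiff accepts.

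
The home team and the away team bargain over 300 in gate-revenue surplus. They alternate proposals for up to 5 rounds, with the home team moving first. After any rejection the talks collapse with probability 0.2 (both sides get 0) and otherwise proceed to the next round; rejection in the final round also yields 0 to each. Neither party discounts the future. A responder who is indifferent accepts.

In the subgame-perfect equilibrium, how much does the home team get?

221.28

Round 5 (the home team proposes): the away team will accept anything ≥ 0, so the home team offers 0 and keeps 300.
Round 4 (the away team proposes): rejecting gives the home team an expected 0.8 × 300 = 240. The away team offers 240 and keeps 300 − 240 = 60.
Round 3 (the home team proposes): rejecting gives the away team an expected 0.8 × 60 = 48. The home team offers 48 and keeps 300 − 48 = 252.
Round 2 (the away team proposes): rejecting gives the home team an expected 0.8 × 252 = 201.6; the away team offers that and keeps 98.4.
Round 1 (the home team proposes): rejecting gives the away team an expected 0.8 × 98.4 = 78.72; the home team offers that and keeps 221.28.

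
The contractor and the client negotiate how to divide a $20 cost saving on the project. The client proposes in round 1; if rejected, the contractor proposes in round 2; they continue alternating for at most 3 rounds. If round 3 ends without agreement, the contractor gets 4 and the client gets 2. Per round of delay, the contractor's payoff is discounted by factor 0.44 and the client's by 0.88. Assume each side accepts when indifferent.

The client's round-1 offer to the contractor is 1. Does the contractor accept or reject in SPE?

Round 3 (the client proposes): the contractor gets 4 if talks fail, so the client offers 4 and keeps 16.
Round 2 (the contractor proposes): the client can get 16 next round, worth 0.88 × 16 = 14.08 now, so the contractor offers 14.08, keeping 5.92.
So by rejecting in round 1, the contractor gets 5.92 next round, worth 0.44 × 5.92 = 2.6048 now.
Offer 1 < 2.6048, so the contractor rejects.

Reject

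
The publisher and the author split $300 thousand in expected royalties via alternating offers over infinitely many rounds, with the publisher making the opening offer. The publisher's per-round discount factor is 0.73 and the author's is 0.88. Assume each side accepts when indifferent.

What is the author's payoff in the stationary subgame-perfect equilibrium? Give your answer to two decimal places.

When the publisher proposes, the author accepts any offer worth at least 0.88 times what the author would get by proposing next round; and vice versa.
This gives x = 300 − 0.88y and y = 300 − 0.73x, where x and y are each side's share when it proposes.
Hence (1 − 0.88·0.73)x = 300(1 − 0.88), i.e. 0.3576·x = 36.
x ≈ 100.6711; the author's share is 300 − x ≈ 199.3289.

199.33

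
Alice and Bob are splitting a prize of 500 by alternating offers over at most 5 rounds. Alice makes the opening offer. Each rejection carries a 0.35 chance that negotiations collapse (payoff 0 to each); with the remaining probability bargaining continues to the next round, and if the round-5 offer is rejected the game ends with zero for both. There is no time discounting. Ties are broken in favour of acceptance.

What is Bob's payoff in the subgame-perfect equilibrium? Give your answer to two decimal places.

Round 5 (Alice proposes): Bob will accept anything ≥ 0, so Alice offers 0 and keeps 500.
Round 4 (Bob proposes): rejecting gives Alice an expected 0.65 × 500 = 325. Bob offers 325 and keeps 500 − 325 = 175.
Round 3 (Alice proposes): rejecting gives Bob an expected 0.65 × 175 = 113.75; Alice offers that and keeps 386.25.
Round 2 (Bob proposes): rejecting gives Alice an expected 0.65 × 386.25 = 251.0625, so Bob offers 251.0625, keeping 248.9375.
Round 1 (Alice proposes): rejecting gives Bob an expected 0.65 × 248.9375 = 161.809375. Alice offers 161.809375 and keeps 500 − 161.809375 = 338.190625.

161.81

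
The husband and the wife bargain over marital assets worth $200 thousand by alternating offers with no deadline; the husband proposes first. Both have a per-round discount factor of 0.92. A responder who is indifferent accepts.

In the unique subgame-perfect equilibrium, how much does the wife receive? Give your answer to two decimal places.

When the husband proposes, the wife accepts any offer worth at least 0.92 times what the wife would get by proposing next round; and vice versa.
This gives x = 200 − 0.92y and y = 200 − 0.92x, where x and y are each side's share when it proposes.
Hence (1 − 0.92·0.92)x = 200(1 − 0.92), i.e. 0.1536·x = 16.
x ≈ 104.1667; the wife's share is 200 − x ≈ 95.8333.

95.83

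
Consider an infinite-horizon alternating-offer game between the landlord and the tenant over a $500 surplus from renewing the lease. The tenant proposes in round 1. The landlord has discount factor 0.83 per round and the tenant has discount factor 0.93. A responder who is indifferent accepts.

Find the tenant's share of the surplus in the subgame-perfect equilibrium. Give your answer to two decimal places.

In a stationary SPE each proposer offers the other exactly their discounted continuation value.
If the tenant keeps x when proposing and the landlord keeps y when proposing, then x = 500 − 0.83y and y = 500 − 0.93x.
Solving: x = 500(1 − 0.83) / (1 − 0.93·0.83) = 85 / 0.2281 ≈ 372.6436.
The landlord gets 500 − 372.6436 ≈ 127.3564.

372.64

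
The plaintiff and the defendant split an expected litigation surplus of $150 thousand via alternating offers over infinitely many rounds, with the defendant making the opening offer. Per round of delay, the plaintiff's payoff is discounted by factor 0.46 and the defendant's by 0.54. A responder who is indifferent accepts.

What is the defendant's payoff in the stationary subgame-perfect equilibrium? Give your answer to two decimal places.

Let x be the defendant's share when the defendant proposes and y be the plaintiff's share when the plaintiff proposes.
The plaintiff accepts iff offered ≥ 0.46·y, so x = 150 − 0.46y. Symmetrically y = 150 − 0.54x.
Substituting: x = 150 − 0.46(150 − 0.54x), giving x(1 − 0.54·0.46) = 150(1 − 0.46).
So x = 150 × 0.54 / 0.7516 ≈ 107.7701, and the plaintiff receives 150 − x ≈ 42.2299.

107.77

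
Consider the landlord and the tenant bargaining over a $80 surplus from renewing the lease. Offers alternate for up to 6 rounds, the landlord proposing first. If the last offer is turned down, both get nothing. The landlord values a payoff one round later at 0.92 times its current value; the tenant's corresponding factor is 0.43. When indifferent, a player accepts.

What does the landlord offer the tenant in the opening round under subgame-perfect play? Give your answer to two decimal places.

Solve by backward induction from round 6.
Round 6 (the tenant proposes): rejection yields 0 for the landlord; the tenant offers 0 and keeps 80.
Round 5 (the landlord proposes): the tenant can get 80 next round, worth 0.43 × 80 = 34.4 now; the landlord offers that and keeps 45.6.
Round 4 (the tenant proposes): the landlord can get 45.6 next round, worth 0.92 × 45.6 = 41.952 now; the tenant offers that and keeps 38.048.
Round 3 (the landlord proposes): the tenant can get 38.048 next round, worth 0.43 × 38.048 = 16.36064 now, so the landlord offers 16.36064, keeping 63.63936.
Round 2 (the tenant proposes): the landlord can get 63.63936 next round, worth 0.92 × 63.63936 = 58.5482112 now, so the tenant offers 58.5482112, keeping 21.4517888.
Round 1 (the landlord proposes): the tenant can get 21.4517888 next round, worth 0.43 × 21.4517888 = 9.224269184 now. The landlord offers 9.224269184 and keeps 80 − 9.224269184 = 70.775730816.

9.22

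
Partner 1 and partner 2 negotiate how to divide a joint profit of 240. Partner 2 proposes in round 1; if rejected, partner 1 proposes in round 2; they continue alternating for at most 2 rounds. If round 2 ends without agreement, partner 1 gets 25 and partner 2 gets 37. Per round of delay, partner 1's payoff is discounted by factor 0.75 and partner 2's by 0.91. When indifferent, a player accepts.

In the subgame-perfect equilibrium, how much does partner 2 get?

87.75

Round 2 (partner 1 proposes): partner 2 gets 37 if talks fail, so partner 1 offers 37 and keeps 203.
Round 1 (partner 2 proposes): partner 1 can get 203 next round, worth 0.75 × 203 = 152.25 now; partner 2 offers that and keeps 87.75.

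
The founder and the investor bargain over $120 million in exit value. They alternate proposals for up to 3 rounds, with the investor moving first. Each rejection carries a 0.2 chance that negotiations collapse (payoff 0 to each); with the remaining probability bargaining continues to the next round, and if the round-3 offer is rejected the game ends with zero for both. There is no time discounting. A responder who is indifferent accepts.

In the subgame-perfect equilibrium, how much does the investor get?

100.8

By backward induction:
Round 3 (the investor proposes): rejection yields 0 for the founder; the investor offers 0 and keeps 120.
Round 2 (the founder proposes): rejecting gives the investor an expected 0.8 × 120 = 96, so the founder offers 96, keeping 24.
Round 1 (the investor proposes): rejecting gives the founder an expected 0.8 × 24 = 19.2, so the investor offers 19.2, keeping 100.8.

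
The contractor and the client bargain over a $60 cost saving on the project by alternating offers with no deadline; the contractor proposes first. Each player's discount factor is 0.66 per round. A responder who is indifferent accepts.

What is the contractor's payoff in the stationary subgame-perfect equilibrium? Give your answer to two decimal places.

In a stationary SPE each proposer offers the other exactly their discounted continuation value.
If the contractor keeps x when proposing and the client keeps y when proposing, then x = 60 − 0.66y and y = 60 − 0.66x.
Solving: x = 60(1 − 0.66) / (1 − 0.66·0.66) = 20.4 / 0.5644 ≈ 36.1446.
The client gets 60 − 36.1446 ≈ 23.8554.

36.14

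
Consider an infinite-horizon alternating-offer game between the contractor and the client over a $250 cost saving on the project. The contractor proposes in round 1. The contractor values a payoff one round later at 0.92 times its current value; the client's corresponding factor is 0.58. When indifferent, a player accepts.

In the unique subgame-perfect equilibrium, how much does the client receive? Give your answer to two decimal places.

24.87

When the contractor proposes, the client accepts any offer worth at least 0.58 times what the client would get by proposing next round; and vice versa.
This gives x = 250 − 0.58y and y = 250 − 0.92x, where x and y are each side's share when it proposes.
Hence (1 − 0.58·0.92)x = 250(1 − 0.58), i.e. 0.4664·x = 105.
x ≈ 225.1286; the client's share is 250 − x ≈ 24.8714.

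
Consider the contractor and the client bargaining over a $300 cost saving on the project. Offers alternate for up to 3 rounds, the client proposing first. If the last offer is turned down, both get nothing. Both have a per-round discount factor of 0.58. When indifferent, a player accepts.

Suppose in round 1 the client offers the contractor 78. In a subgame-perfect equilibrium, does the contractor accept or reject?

Accept

Round 3 (the client proposes): the contractor will accept anything ≥ 0, so the client offers 0 and keeps 300.
Round 2 (the contractor proposes): the client can get 300 next round, worth 0.58 × 300 = 174 now. The contractor offers 174 and keeps 300 − 174 = 126.
So by rejecting in round 1, the contractor gets 126 next round, worth 0.58 × 126 = 73.08 now.
Offer 78 ≥ 73.08, so the contractor accepts.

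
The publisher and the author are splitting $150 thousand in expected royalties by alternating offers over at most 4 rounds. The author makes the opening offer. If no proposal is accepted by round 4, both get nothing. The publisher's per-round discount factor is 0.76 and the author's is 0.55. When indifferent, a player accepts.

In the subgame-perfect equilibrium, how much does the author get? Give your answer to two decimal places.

Round 4 (the publisher proposes): the author will accept anything ≥ 0, so the publisher offers 0 and keeps 150.
Round 3 (the author proposes): the publisher can get 150 next round, worth 0.76 × 150 = 114 now; the author offers that and keeps 36.
Round 2 (the publisher proposes): the author can get 36 next round, worth 0.55 × 36 = 19.8 now. The publisher offers 19.8 and keeps 150 − 19.8 = 130.2.
Round 1 (the author proposes): the publisher can get 130.2 next round, worth 0.76 × 130.2 = 98.952 now, so the author offers 98.952, keeping 51.048.

51.05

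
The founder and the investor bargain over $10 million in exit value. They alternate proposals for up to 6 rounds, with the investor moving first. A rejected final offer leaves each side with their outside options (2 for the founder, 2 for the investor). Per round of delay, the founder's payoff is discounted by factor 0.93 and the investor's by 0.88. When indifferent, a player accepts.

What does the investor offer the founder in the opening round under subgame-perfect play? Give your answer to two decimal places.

7.01

Round 6 (the founder proposes): the investor gets 2 if talks fail, so the founder offers 2 and keeps 8.
Round 5 (the investor proposes): the founder can get 8 next round, worth 0.93 × 8 = 7.44 now; the investor offers that and keeps 2.56.
Round 4 (the founder proposes): the investor can get 2.56 next round, worth 0.88 × 2.56 = 2.2528 now; the founder offers that and keeps 7.7472.
Round 3 (the investor proposes): the founder can get 7.7472 next round, worth 0.93 × 7.7472 = 7.204896 now. The investor offers 7.204896 and keeps 10 − 7.204896 = 2.795104.
Round 2 (the founder proposes): the investor can get 2.795104 next round, worth 0.88 × 2.795104 = 2.45969152 now; the founder offers that and keeps 7.54030848.
Round 1 (the investor proposes): the founder can get 7.54030848 next round, worth 0.93 × 7.54030848 = 7.0124868864 now, so the investor offers 7.0124868864, keeping 2.9875131136.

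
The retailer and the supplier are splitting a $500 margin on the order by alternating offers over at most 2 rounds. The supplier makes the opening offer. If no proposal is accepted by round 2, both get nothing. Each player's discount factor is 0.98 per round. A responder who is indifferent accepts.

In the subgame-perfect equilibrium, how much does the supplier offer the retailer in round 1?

490

Round 2 (the retailer proposes): rejection yields 0 for the supplier; the retailer offers 0 and keeps 500.
Round 1 (the supplier proposes): the retailer can get 500 next round, worth 0.98 × 500 = 490 now. The supplier offers 490 and keeps 500 − 490 = 10.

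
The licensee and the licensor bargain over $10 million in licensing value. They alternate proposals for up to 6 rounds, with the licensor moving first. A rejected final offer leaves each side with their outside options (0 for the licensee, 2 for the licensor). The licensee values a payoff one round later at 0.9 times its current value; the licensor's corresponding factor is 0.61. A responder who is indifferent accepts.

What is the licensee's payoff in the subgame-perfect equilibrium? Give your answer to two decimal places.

Solve by backward induction from round 6.
Round 6 (the licensee proposes): the licensor gets 2 if talks fail, so the licensee offers 2 and keeps 8.
Round 5 (the licensor proposes): the licensee can get 8 next round, worth 0.9 × 8 = 7.2 now, so the licensor offers 7.2, keeping 2.8.
Round 4 (the licensee proposes): the licensor can get 2.8 next round, worth 0.61 × 2.8 = 1.708 now; the licensee offers that and keeps 8.292.
Round 3 (the licensor proposes): the licensee can get 8.292 next round, worth 0.9 × 8.292 = 7.4628 now. The licensor offers 7.4628 and keeps 10 − 7.4628 = 2.5372.
Round 2 (the licensee proposes): the licensor can get 2.5372 next round, worth 0.61 × 2.5372 = 1.547692 now. The licensee offers 1.547692 and keeps 10 − 1.547692 = 8.452308.
Round 1 (the licensor proposes): the licensee can get 8.452308 next round, worth 0.9 × 8.452308 = 7.6070772 now, so the licensor offers 7.6070772, keeping 2.3929228.

7.61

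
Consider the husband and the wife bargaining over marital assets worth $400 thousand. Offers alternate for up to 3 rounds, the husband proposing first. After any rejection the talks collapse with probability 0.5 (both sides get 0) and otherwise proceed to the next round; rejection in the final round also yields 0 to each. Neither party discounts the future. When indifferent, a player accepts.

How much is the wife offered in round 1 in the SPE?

By backward induction:
Round 3 (the husband proposes): rejection yields 0 for the wife; the husband offers 0 and keeps 400.
Round 2 (the wife proposes): rejecting gives the husband an expected 0.5 × 400 = 200, so the wife offers 200, keeping 200.
Round 1 (the husband proposes): rejecting gives the wife an expected 0.5 × 200 = 100; the husband offers that and keeps 300.

100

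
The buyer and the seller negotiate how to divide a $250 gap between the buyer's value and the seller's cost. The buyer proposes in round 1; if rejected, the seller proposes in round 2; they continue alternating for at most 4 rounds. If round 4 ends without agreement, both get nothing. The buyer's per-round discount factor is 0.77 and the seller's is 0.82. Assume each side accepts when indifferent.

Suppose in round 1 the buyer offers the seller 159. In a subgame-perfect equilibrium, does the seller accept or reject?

Reject

Round 4 (the seller proposes): rejection yields 0 for the buyer; the seller offers 0 and keeps 250.
Round 3 (the buyer proposes): the seller can get 250 next round, worth 0.82 × 250 = 205 now; the buyer offers that and keeps 45.
Round 2 (the seller proposes): the buyer can get 45 next round, worth 0.77 × 45 = 34.65 now. The seller offers 34.65 and keeps 250 − 34.65 = 215.35.
So by rejecting in round 1, the seller gets 215.35 next round, worth 0.82 × 215.35 = 176.587 now.
Offer 159 < 176.587, so the seller rejects.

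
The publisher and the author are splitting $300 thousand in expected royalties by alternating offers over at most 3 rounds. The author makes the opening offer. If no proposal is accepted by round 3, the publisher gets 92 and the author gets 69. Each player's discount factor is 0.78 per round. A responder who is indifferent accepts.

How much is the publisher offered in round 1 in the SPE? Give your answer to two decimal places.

Round 3 (the author proposes): the publisher gets 92 if talks fail, so the author offers 92 and keeps 208.
Round 2 (the publisher proposes): the author can get 208 next round, worth 0.78 × 208 = 162.24 now, so the publisher offers 162.24, keeping 137.76.
Round 1 (the author proposes): the publisher can get 137.76 next round, worth 0.78 × 137.76 = 107.4528 now; the author offers that and keeps 192.5472.

107.45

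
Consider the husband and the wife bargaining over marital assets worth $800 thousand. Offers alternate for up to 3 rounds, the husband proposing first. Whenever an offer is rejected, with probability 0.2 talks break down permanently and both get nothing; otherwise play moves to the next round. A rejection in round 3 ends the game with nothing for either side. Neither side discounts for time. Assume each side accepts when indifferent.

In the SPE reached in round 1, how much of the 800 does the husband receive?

672

Round 3 (the husband proposes): the wife will accept anything ≥ 0, so the husband offers 0 and keeps 800.
Round 2 (the wife proposes): rejecting gives the husband an expected 0.8 × 800 = 640. The wife offers 640 and keeps 800 − 640 = 160.
Round 1 (the husband proposes): rejecting gives the wife an expected 0.8 × 160 = 128. The husband offers 128 and keeps 800 − 128 = 672.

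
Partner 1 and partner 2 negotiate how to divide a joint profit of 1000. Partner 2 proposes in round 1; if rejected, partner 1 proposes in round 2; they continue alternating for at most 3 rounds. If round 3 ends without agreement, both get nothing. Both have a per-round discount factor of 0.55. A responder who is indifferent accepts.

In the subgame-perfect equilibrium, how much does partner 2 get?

Round 3 (partner 2 proposes): partner 1 will accept anything ≥ 0, so partner 2 offers 0 and keeps 1000.
Round 2 (partner 1 proposes): partner 2 can get 1000 next round, worth 0.55 × 1000 = 550 now; partner 1 offers that and keeps 450.
Round 1 (partner 2 proposes): partner 1 can get 450 next round, worth 0.55 × 450 = 247.5 now, so partner 2 offers 247.5, keeping 752.5.

752.5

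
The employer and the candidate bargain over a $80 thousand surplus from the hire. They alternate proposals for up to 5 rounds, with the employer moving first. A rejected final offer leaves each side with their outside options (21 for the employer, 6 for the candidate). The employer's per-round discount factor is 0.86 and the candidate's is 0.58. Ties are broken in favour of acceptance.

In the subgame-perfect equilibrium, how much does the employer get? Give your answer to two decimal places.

Round 5 (the employer proposes): the candidate gets 6 if talks fail, so the employer offers 6 and keeps 74.
Round 4 (the candidate proposes): the employer can get 74 next round, worth 0.86 × 74 = 63.64 now. The candidate offers 63.64 and keeps 80 − 63.64 = 16.36.
Round 3 (the employer proposes): the candidate can get 16.36 next round, worth 0.58 × 16.36 = 9.4888 now. The employer offers 9.4888 and keeps 80 − 9.4888 = 70.5112.
Round 2 (the candidate proposes): the employer can get 70.5112 next round, worth 0.86 × 70.5112 = 60.639632 now, so the candidate offers 60.639632, keeping 19.360368.
Round 1 (the employer proposes): the candidate can get 19.360368 next round, worth 0.58 × 19.360368 = 11.22901344 now, so the employer offers 11.22901344, keeping 68.77098656.

68.77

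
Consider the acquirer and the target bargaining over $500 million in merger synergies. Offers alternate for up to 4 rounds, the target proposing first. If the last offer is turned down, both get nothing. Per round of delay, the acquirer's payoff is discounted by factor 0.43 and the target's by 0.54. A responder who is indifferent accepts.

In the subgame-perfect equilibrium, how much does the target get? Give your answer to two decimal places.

Round 4 (the acquirer proposes): the target will accept anything ≥ 0, so the acquirer offers 0 and keeps 500.
Round 3 (the target proposes): the acquirer can get 500 next round, worth 0.43 × 500 = 215 now; the target offers that and keeps 285.
Round 2 (the acquirer proposes): the target can get 285 next round, worth 0.54 × 285 = 153.9 now; the acquirer offers that and keeps 346.1.
Round 1 (the target proposes): the acquirer can get 346.1 next round, worth 0.43 × 346.1 = 148.823 now, so the target offers 148.823, keeping 351.177.

351.18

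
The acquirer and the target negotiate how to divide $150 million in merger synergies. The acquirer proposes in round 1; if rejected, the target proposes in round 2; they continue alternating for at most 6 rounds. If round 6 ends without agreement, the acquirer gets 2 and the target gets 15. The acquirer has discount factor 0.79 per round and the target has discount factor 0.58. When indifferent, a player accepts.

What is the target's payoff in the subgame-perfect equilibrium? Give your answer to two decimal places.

44.66

Round 6 (the target proposes): the acquirer gets 2 if talks fail, so the target offers 2 and keeps 148.
Round 5 (the acquirer proposes): the target can get 148 next round, worth 0.58 × 148 = 85.84 now; the acquirer offers that and keeps 64.16.
Round 4 (the target proposes): the acquirer can get 64.16 next round, worth 0.79 × 64.16 = 50.6864 now, so the target offers 50.6864, keeping 99.3136.
Round 3 (the acquirer proposes): the target can get 99.3136 next round, worth 0.58 × 99.3136 = 57.601888 now, so the acquirer offers 57.601888, keeping 92.398112.
Round 2 (the target proposes): the acquirer can get 92.398112 next round, worth 0.79 × 92.398112 = 72.99450848 now; the target offers that and keeps 77.00549152.
Round 1 (the acquirer proposes): the target can get 77.00549152 next round, worth 0.58 × 77.00549152 = 44.6631850816 now, so the acquirer offers 44.6631850816, keeping 105.3368149184.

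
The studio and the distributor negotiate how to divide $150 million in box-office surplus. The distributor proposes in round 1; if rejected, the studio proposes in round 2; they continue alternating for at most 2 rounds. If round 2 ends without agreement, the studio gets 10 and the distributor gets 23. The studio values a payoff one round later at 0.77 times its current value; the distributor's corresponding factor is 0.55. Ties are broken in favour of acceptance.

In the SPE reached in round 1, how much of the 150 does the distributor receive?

52.21

Round 2 (the studio proposes): the distributor gets 23 if talks fail, so the studio offers 23 and keeps 127.
Round 1 (the distributor proposes): the studio can get 127 next round, worth 0.77 × 127 = 97.79 now, so the distributor offers 97.79, keeping 52.21.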